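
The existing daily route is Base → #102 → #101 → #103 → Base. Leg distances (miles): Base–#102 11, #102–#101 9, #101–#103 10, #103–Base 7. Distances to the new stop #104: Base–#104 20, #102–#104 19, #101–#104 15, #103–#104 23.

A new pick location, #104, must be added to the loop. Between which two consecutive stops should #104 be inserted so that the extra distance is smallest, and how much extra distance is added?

+25 miles — insert #104 between #102 and #101.

Insertion cost between consecutive stops i–j is d(i,#104) + d(#104,j) − d(i,j):
  between Base and #102: 20 + 19 − 11 = 28
  between #102 and #101: 19 + 15 − 9 = 25
  between #101 and #103: 15 + 23 − 10 = 28
  between #103 and Base: 23 + 20 − 7 = 36
Cheapest insertion is between #102 and #101, adding 25.
New total = 37 + 25 = 62.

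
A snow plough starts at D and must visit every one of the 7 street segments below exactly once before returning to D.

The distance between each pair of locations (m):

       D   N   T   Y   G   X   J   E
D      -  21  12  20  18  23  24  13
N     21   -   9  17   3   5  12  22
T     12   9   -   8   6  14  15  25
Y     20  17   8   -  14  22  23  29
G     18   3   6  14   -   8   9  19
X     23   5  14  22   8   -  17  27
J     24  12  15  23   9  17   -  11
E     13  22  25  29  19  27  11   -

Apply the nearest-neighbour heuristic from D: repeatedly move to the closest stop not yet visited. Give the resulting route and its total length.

From D: distances to unvisited — T=12, E=13, G=18, Y=20, N=21, X=23, J=24. Nearest is T (12).
From T: distances to unvisited — G=6, Y=8, N=9, X=14, J=15, E=25. Nearest is G (6).
From G: distances to unvisited — N=3, X=8, J=9, Y=14, E=19. Nearest is N (3).
From N: distances to unvisited — X=5, J=12, Y=17, E=22. Nearest is X (5).
From X: distances to unvisited — J=17, Y=22, E=27. Nearest is J (17).
From J: distances to unvisited — E=11, Y=23. Nearest is E (11).
From E: distances to unvisited — Y=29. Nearest is Y (29).
Return Y→D: 20.
Total = 12 + 6 + 3 + 5 + 17 + 11 + 29 + 20 = 103.

Total distance 103 m via the nearest-neighbour route D → T → G → N → X → J → E → Y → D.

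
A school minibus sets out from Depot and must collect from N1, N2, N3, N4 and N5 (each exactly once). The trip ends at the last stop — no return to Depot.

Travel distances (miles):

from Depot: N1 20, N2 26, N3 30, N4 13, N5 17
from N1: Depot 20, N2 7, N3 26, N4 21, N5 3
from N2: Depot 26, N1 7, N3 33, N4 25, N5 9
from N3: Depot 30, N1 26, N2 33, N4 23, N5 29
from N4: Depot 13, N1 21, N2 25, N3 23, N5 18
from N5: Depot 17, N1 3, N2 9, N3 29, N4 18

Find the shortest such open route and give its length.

There are 5! = 120 possible orderings.
Depot→N1→N2→N3→N4→N5: 20+7+33+23+18 = 101
Depot→N1→N2→N3→N5→N4: 20+7+33+29+18 = 107
Depot→N1→N2→N4→N3→N5: 20+7+25+23+29 = 104
Depot→N1→N2→N4→N5→N3: 20+7+25+18+29 = 99
Depot→N1→N2→N5→N3→N4: 20+7+9+29+23 = 88
Depot→N1→N2→N5→N4→N3: 20+7+9+18+23 = 77
Depot→N1→N3→N2→N4→N5: 20+26+33+25+18 = 122
Depot→N1→N3→N2→N5→N4: 20+26+33+9+18 = 106
Depot→N1→N3→N4→N2→N5: 20+26+23+25+9 = 103
Depot→N1→N3→N4→N5→N2: 20+26+23+18+9 = 96
Depot→N1→N3→N5→N2→N4: 20+26+29+9+25 = 109
Depot→N1→N3→N5→N4→N2: 20+26+29+18+25 = 118
Depot→N1→N4→N2→N3→N5: 20+21+25+33+29 = 128
Depot→N1→N4→N2→N5→N3: 20+21+25+9+29 = 104
… (106 more)
Depot→N4→N5→N2→N1→N3: 13+18+9+7+26 = 73  ← best
The minimum is 73.
One shortest path: Depot → N4 → N5 → N2 → N1 → N3.

73 miles — the minimum one-way total.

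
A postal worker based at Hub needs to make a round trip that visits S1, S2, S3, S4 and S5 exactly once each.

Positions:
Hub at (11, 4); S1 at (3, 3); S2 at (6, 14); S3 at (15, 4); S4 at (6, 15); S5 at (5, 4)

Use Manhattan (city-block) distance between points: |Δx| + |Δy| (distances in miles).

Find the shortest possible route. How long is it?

Minimum total distance: 48 miles.

With 5 stops there are 5!/2 = 60 distinct round trips (a route and its reverse cost the same).
Hub - S1 - S2 - S3 - S4 - S5 - Hub: 9+14+19+20+12+6 = 80
Hub - S1 - S2 - S3 - S5 - S4 - Hub: 9+14+19+10+12+16 = 80
Hub - S1 - S2 - S4 - S3 - S5 - Hub: 9+14+1+20+10+6 = 60
Hub - S1 - S2 - S4 - S5 - S3 - Hub: 9+14+1+12+10+4 = 50
Hub - S1 - S2 - S5 - S3 - S4 - Hub: 9+14+11+10+20+16 = 80
Hub - S1 - S2 - S5 - S4 - S3 - Hub: 9+14+11+12+20+4 = 70
Hub - S1 - S3 - S2 - S4 - S5 - Hub: 9+13+19+1+12+6 = 60
Hub - S1 - S3 - S2 - S5 - S4 - Hub: 9+13+19+11+12+16 = 80
Hub - S1 - S3 - S4 - S2 - S5 - Hub: 9+13+20+1+11+6 = 60
Hub - S1 - S3 - S4 - S5 - S2 - Hub: 9+13+20+12+11+15 = 80
Hub - S1 - S3 - S5 - S2 - S4 - Hub: 9+13+10+11+1+16 = 60
Hub - S1 - S3 - S5 - S4 - S2 - Hub: 9+13+10+12+1+15 = 60
Hub - S1 - S4 - S2 - S3 - S5 - Hub: 9+15+1+19+10+6 = 60
Hub - S1 - S4 - S2 - S5 - S3 - Hub: 9+15+1+11+10+4 = 50
… (46 more)
Hub - S1 - S5 - S2 - S4 - S3 - Hub: 9+3+11+1+20+4 = 48  ← best
The minimum is 48.
One optimal route: Hub → S1 → S5 → S2 → S4 → S3 → Hub (or its reverse).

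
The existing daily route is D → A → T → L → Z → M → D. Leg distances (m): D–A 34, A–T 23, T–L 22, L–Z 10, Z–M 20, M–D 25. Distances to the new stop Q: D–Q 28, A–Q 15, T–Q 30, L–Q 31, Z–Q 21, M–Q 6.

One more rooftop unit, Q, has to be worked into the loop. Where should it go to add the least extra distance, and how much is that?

Minimum extra distance: 7 m, inserting Q between Z and M.

Insertion cost between consecutive stops i–j is d(i,Q) + d(Q,j) − d(i,j):
  between D and A: 28 + 15 − 34 = 9
  between A and T: 15 + 30 − 23 = 22
  between T and L: 30 + 31 − 22 = 39
  between L and Z: 31 + 21 − 10 = 42
  between Z and M: 21 + 6 − 20 = 7
  between M and D: 6 + 28 − 25 = 9
Cheapest insertion is between Z and M, adding 7.
New total = 134 + 7 = 141.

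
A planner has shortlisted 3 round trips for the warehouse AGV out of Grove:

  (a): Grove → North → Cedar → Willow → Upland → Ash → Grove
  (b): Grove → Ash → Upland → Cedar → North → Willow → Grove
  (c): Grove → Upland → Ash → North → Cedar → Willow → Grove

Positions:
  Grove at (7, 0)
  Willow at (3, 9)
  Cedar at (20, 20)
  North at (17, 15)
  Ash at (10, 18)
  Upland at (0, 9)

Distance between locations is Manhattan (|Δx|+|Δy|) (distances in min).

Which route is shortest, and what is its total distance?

(a): 25 + 8 + 28 + 3 + 19 + 21 = 104
(b): 21 + 19 + 31 + 8 + 20 + 13 = 112
(c): 16 + 19 + 10 + 8 + 28 + 13 = 94

94 min — (c) is the shortest.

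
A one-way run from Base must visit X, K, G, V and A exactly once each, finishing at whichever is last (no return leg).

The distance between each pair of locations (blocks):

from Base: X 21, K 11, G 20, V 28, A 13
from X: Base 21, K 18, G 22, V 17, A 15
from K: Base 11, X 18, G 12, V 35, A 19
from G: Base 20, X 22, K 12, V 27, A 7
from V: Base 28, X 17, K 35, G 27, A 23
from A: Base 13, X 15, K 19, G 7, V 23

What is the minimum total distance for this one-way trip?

62 blocks — the minimum one-way total.

There are 5! = 120 possible orderings.
Base - X - K - G - V - A: 21+18+12+27+23 = 101
Base - X - K - G - A - V: 21+18+12+7+23 = 81
Base - X - K - V - G - A: 21+18+35+27+7 = 108
Base - X - K - V - A - G: 21+18+35+23+7 = 104
Base - X - K - A - G - V: 21+18+19+7+27 = 92
Base - X - K - A - V - G: 21+18+19+23+27 = 108
Base - X - G - K - V - A: 21+22+12+35+23 = 113
Base - X - G - K - A - V: 21+22+12+19+23 = 97
Base - X - G - V - K - A: 21+22+27+35+19 = 124
Base - X - G - V - A - K: 21+22+27+23+19 = 112
Base - X - G - A - K - V: 21+22+7+19+35 = 104
Base - X - G - A - V - K: 21+22+7+23+35 = 108
Base - X - V - K - G - A: 21+17+35+12+7 = 92
Base - X - V - K - A - G: 21+17+35+19+7 = 99
… (106 more)
Base - K - G - A - X - V: 11+12+7+15+17 = 62  ← best
The minimum is 62.
One shortest path: Base → K → G → A → X → V.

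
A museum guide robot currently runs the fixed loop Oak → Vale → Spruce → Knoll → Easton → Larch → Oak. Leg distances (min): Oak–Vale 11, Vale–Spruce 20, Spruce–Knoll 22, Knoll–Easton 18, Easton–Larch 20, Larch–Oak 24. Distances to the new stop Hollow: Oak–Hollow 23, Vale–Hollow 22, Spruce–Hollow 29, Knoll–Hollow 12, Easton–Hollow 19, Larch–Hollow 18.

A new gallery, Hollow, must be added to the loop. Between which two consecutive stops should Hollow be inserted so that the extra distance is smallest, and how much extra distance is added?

Insertion cost between consecutive stops i–j is d(i,Hollow) + d(Hollow,j) − d(i,j):
  between Oak and Vale: 23 + 22 − 11 = 34
  between Vale and Spruce: 22 + 29 − 20 = 31
  between Spruce and Knoll: 29 + 12 − 22 = 19
  between Knoll and Easton: 12 + 19 − 18 = 13
  between Easton and Larch: 19 + 18 − 20 = 17
  between Larch and Oak: 18 + 23 − 24 = 17
Cheapest insertion is between Knoll and Easton, adding 13.
New total = 115 + 13 = 128.

+13 min — insert Hollow between Knoll and Easton.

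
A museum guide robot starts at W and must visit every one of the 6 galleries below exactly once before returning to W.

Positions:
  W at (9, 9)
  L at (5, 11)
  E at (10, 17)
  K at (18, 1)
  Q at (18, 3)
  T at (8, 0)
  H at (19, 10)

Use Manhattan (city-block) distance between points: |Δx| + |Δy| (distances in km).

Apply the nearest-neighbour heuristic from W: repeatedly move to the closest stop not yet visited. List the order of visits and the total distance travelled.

W → [L:6 / E:9 / T:10 / H:11 / Q:15 / K:17] → L (6)
L → [E:11 / T:14 / H:15 / Q:21 / K:23] → E (11)
E → [H:16 / T:19 / Q:22 / K:24] → H (16)
H → [Q:8 / K:10 / T:21] → Q (8)
Q → [K:2 / T:13] → K (2)
K → [T:11] → T (11)
Return T→W: 10.
Total = 6 + 11 + 16 + 8 + 2 + 11 + 10 = 64.

64 km along W → L → E → H → Q → K → T → W.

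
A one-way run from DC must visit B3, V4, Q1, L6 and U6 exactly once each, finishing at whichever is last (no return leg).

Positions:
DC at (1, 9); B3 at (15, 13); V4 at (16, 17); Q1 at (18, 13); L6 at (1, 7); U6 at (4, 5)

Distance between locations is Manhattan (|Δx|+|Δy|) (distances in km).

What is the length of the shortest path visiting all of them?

Minimum one-way distance = 35 km.

There are 5! = 120 possible orderings.
DC→B3→V4→Q1→L6→U6: 18+5+6+23+5 = 57
DC→B3→V4→Q1→U6→L6: 18+5+6+22+5 = 56
DC→B3→V4→L6→Q1→U6: 18+5+25+23+22 = 93
DC→B3→V4→L6→U6→Q1: 18+5+25+5+22 = 75
DC→B3→V4→U6→Q1→L6: 18+5+24+22+23 = 92
DC→B3→V4→U6→L6→Q1: 18+5+24+5+23 = 75
DC→B3→Q1→V4→L6→U6: 18+3+6+25+5 = 57
DC→B3→Q1→V4→U6→L6: 18+3+6+24+5 = 56
DC→B3→Q1→L6→V4→U6: 18+3+23+25+24 = 93
DC→B3→Q1→L6→U6→V4: 18+3+23+5+24 = 73
DC→B3→Q1→U6→V4→L6: 18+3+22+24+25 = 92
DC→B3→Q1→U6→L6→V4: 18+3+22+5+25 = 73
DC→B3→L6→V4→Q1→U6: 18+20+25+6+22 = 91
DC→B3→L6→V4→U6→Q1: 18+20+25+24+22 = 109
… (106 more)
DC→L6→U6→B3→Q1→V4: 2+5+19+3+6 = 35  ← best
The minimum is 35.
One shortest path: DC → L6 → U6 → B3 → Q1 → V4.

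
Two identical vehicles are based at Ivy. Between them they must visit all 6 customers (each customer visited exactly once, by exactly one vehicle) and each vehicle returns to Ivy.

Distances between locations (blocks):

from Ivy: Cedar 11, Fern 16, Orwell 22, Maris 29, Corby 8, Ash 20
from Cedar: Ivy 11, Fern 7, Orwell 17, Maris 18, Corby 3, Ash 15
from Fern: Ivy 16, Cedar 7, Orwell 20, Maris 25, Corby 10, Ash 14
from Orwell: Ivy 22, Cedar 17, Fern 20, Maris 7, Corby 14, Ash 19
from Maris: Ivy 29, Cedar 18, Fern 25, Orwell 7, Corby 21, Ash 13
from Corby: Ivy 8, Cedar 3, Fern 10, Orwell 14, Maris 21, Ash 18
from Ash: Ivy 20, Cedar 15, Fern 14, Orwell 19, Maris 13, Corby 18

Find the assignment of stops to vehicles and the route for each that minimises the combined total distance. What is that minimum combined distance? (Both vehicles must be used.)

Minimum combined distance: 90 blocks.

There are 2^5 − 1 = 31 ways to divide the 6 stops into two non-empty groups. For each, the best each vehicle can do is its own shortest tour through its group:
  {Cedar} + {Fern, Orwell, Maris, Corby, Ash}: 22 + 72 = 94
  {Fern} + {Cedar, Orwell, Maris, Corby, Ash}: 32 + 68 = 100
  {Cedar, Fern} + {Orwell, Maris, Corby, Ash}: 34 + 62 = 96
  {Orwell} + {Cedar, Fern, Maris, Corby, Ash}: 44 + 72 = 116
  {Cedar, Orwell} + {Fern, Maris, Corby, Ash}: 50 + 72 = 122
  {Fern, Orwell} + {Cedar, Maris, Corby, Ash}: 58 + 62 = 120
  … (31 splits in total)
  {Corby} + {Cedar, Fern, Orwell, Maris, Ash}: 16 + 74 = 90  ← best
Best: vehicle 1 Ivy → Corby → Ivy = 16; vehicle 2 Ivy → Cedar → Fern → Ash → Maris → Orwell → Ivy = 74; combined 90.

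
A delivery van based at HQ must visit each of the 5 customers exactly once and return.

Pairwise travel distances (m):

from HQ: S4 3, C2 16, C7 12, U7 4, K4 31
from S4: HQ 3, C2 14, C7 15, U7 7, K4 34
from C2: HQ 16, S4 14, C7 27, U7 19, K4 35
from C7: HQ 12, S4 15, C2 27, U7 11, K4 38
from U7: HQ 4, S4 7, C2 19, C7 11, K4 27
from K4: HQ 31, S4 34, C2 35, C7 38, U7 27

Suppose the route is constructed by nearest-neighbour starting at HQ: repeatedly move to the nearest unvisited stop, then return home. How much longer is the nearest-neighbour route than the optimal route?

HQ: S4=3, U7=4, C7=12, C2=16, K4=31 ⇒ S4
S4: U7=7, C2=14, C7=15, K4=34 ⇒ U7
U7: C7=11, C2=19, K4=27 ⇒ C7
C7: C2=27, K4=38 ⇒ C2
C2: K4=35 ⇒ K4
NN route HQ → S4 → U7 → C7 → C2 → K4 → HQ costs 114.
Optimal: HQ → S4 → C2 → K4 → U7 → C7 → HQ costs 102 (by enumerating all 60 distinct tours).
Excess = 114 − 102 = 12.

Excess over optimum: 12 m.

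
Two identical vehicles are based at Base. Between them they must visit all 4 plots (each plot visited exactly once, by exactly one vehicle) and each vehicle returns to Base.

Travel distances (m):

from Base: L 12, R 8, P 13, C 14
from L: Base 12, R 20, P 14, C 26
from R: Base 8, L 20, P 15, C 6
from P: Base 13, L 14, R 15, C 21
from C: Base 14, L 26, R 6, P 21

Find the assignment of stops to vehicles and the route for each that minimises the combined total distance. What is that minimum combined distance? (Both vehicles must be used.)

Check every non-empty split of the stops between the two vehicles; for each half take its own optimal tour:
  {L} + {R, P, C}: 24 + 48 = 72
  {R} + {L, P, C}: 16 + 61 = 77
  {L, R} + {P, C}: 40 + 48 = 88
  {P} + {L, R, C}: 26 + 52 = 78
  {L, P} + {R, C}: 39 + 28 = 67
  {R, P} + {L, C}: 36 + 52 = 88
  … (7 splits in total)
Best: vehicle 1 Base → L → P → Base = 39; vehicle 2 Base → R → C → Base = 28; combined 67.

Minimum combined distance: 67 m.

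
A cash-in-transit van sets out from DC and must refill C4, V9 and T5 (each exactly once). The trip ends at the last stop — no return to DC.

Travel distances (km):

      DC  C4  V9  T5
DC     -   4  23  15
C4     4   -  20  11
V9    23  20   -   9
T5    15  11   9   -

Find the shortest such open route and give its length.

There are 3! = 6 possible orderings.
DC→C4→V9→T5: 4+20+9 = 33
DC→C4→T5→V9: 4+11+9 = 24
DC→V9→C4→T5: 23+20+11 = 54
DC→V9→T5→C4: 23+9+11 = 43
DC→T5→C4→V9: 15+11+20 = 46
DC→T5→V9→C4: 15+9+20 = 44
The minimum is 24.
One shortest path: DC → C4 → T5 → V9.

Minimum one-way distance = 24 km.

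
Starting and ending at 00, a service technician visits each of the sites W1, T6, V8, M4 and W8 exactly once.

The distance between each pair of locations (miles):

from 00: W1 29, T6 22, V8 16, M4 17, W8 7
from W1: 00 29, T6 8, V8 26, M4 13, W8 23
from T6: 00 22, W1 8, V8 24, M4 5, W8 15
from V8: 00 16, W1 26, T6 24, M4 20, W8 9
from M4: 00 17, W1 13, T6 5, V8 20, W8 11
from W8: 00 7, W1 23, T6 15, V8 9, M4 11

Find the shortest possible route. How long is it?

72 miles — the shortest possible round trip.

00 - W1 - T6 - V8 - M4 - W8 - 00: 29+8+24+20+11+7 = 99
00 - W1 - T6 - V8 - W8 - M4 - 00: 29+8+24+9+11+17 = 98
00 - W1 - T6 - M4 - V8 - W8 - 00: 29+8+5+20+9+7 = 78
00 - W1 - T6 - M4 - W8 - V8 - 00: 29+8+5+11+9+16 = 78
00 - W1 - T6 - W8 - V8 - M4 - 00: 29+8+15+9+20+17 = 98
00 - W1 - T6 - W8 - M4 - V8 - 00: 29+8+15+11+20+16 = 99
00 - W1 - V8 - T6 - M4 - W8 - 00: 29+26+24+5+11+7 = 102
00 - W1 - V8 - T6 - W8 - M4 - 00: 29+26+24+15+11+17 = 122
00 - W1 - V8 - M4 - T6 - W8 - 00: 29+26+20+5+15+7 = 102
00 - W1 - V8 - M4 - W8 - T6 - 00: 29+26+20+11+15+22 = 123
00 - W1 - V8 - W8 - T6 - M4 - 00: 29+26+9+15+5+17 = 101
00 - W1 - V8 - W8 - M4 - T6 - 00: 29+26+9+11+5+22 = 102
00 - W1 - M4 - T6 - V8 - W8 - 00: 29+13+5+24+9+7 = 87
00 - W1 - M4 - T6 - W8 - V8 - 00: 29+13+5+15+9+16 = 87
… (46 more)
00 - M4 - T6 - W1 - V8 - W8 - 00: 17+5+8+26+9+7 = 72  ← best
The minimum is 72.
One optimal route: 00 → M4 → T6 → W1 → V8 → W8 → 00 (or its reverse).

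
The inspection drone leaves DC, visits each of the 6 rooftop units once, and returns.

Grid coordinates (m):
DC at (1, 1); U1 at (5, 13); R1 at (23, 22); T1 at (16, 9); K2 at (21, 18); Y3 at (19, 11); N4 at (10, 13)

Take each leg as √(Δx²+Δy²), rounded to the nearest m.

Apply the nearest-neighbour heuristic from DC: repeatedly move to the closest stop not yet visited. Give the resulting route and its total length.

DC → [U1:13 / N4:15 / T1:17 / Y3:21 / K2:26 / R1:30] → U1 (13)
U1 → [N4:5 / T1:12 / Y3:14 / K2:17 / R1:20] → N4 (5)
N4 → [T1:7 / Y3:9 / K2:12 / R1:16] → T1 (7)
T1 → [Y3:4 / K2:10 / R1:15] → Y3 (4)
Y3 → [K2:7 / R1:12] → K2 (7)
K2 → [R1:4] → R1 (4)
Return R1→DC: 30.
Total = 13 + 5 + 7 + 4 + 7 + 4 + 30 = 70.

70 m along DC → U1 → N4 → T1 → Y3 → K2 → R1 → DC.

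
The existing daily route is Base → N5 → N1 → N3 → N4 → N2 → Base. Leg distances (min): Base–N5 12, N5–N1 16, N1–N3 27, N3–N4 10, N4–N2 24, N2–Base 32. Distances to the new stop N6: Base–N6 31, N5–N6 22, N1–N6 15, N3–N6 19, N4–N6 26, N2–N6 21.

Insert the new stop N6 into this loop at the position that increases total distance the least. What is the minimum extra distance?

Adding 7 min by placing N6 on the N1–N3 leg.

Insertion cost between consecutive stops i–j is d(i,N6) + d(N6,j) − d(i,j):
  between Base and N5: 31 + 22 − 12 = 41
  between N5 and N1: 22 + 15 − 16 = 21
  between N1 and N3: 15 + 19 − 27 = 7
  between N3 and N4: 19 + 26 − 10 = 35
  between N4 and N2: 26 + 21 − 24 = 23
  between N2 and Base: 21 + 31 − 32 = 20
Cheapest insertion is between N1 and N3, adding 7.
New total = 121 + 7 = 128.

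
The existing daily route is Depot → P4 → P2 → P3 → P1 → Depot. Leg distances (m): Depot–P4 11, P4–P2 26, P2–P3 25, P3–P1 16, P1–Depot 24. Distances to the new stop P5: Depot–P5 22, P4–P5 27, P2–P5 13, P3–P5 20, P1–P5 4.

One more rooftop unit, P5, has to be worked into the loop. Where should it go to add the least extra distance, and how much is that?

Insertion cost between consecutive stops i–j is d(i,P5) + d(P5,j) − d(i,j):
  between Depot and P4: 22 + 27 − 11 = 38
  between P4 and P2: 27 + 13 − 26 = 14
  between P2 and P3: 13 + 20 − 25 = 8
  between P3 and P1: 20 + 4 − 16 = 8
  between P1 and Depot: 4 + 22 − 24 = 2
Cheapest insertion is between P1 and Depot, adding 2.
New total = 102 + 2 = 104.

+2 m — insert P5 between P1 and Depot.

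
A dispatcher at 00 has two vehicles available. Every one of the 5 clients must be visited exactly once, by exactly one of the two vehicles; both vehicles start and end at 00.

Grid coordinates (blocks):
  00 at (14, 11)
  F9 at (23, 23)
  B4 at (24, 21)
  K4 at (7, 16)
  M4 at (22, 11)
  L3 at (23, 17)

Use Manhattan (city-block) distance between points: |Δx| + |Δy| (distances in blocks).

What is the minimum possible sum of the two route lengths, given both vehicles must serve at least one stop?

Try each way of splitting the stops between the two vehicles (each non-empty) and, for each split, find the best tour for each vehicle:
  {F9} + {B4, K4, M4, L3}: 42 + 54 = 96
  {B4} + {F9, K4, M4, L3}: 40 + 56 = 96
  {F9, B4} + {K4, M4, L3}: 44 + 44 = 88
  {K4} + {F9, B4, M4, L3}: 24 + 44 = 68
  {F9, K4} + {B4, M4, L3}: 56 + 40 = 96
  {B4, K4} + {F9, M4, L3}: 54 + 42 = 96
  … (15 splits in total)
Best: vehicle 1 00 → K4 → 00 = 24; vehicle 2 00 → F9 → B4 → L3 → M4 → 00 = 44; combined 68.

Minimum combined distance: 68 blocks.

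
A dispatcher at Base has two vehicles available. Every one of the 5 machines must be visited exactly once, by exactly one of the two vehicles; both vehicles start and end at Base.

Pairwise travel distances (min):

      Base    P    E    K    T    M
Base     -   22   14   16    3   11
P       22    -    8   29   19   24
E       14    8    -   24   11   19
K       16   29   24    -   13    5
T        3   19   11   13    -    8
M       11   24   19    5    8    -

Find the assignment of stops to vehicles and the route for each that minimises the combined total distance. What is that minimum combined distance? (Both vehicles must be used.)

Check every non-empty split of the stops between the two vehicles; for each half take its own optimal tour:
  {P} + {E, K, T, M}: 44 + 54 = 98
  {E} + {P, K, T, M}: 28 + 67 = 95
  {P, E} + {K, T, M}: 44 + 32 = 76
  {K} + {P, E, T, M}: 32 + 57 = 89
  {P, K} + {E, T, M}: 67 + 44 = 111
  {E, K} + {P, T, M}: 54 + 57 = 111
  … (15 splits in total)
  {T} + {P, E, K, M}: 6 + 67 = 73  ← best
Best: vehicle 1 Base → T → Base = 6; vehicle 2 Base → E → P → K → M → Base = 67; combined 73.

73 min — the smallest possible combined total.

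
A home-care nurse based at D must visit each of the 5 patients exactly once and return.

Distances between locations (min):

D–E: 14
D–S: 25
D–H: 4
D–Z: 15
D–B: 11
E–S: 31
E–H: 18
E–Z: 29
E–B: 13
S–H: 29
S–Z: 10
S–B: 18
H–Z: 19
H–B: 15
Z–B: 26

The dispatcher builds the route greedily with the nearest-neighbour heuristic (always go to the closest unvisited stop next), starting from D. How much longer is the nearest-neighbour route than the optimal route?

18 min longer than the optimal tour.

From D: H=4, B=11, E=14, Z=15, S=25 → choose H (4).
From H: B=15, E=18, Z=19, S=29 → choose B (15).
From B: E=13, S=18, Z=26 → choose E (13).
From E: Z=29, S=31 → choose Z (29).
From Z: S=10 → choose S (10).
NN route D → H → B → E → Z → S → D costs 96.
Optimal: D → E → B → S → Z → H → D costs 78 (by enumerating all 60 distinct tours).
Excess = 96 − 78 = 18.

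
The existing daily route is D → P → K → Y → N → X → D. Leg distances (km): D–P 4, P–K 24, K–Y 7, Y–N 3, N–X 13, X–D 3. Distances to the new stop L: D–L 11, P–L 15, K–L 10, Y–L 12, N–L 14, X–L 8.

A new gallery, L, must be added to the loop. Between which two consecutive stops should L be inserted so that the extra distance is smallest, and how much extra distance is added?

Adding 1 km by placing L on the P–K leg.

Insertion cost between consecutive stops i–j is d(i,L) + d(L,j) − d(i,j):
  between D and P: 11 + 15 − 4 = 22
  between P and K: 15 + 10 − 24 = 1
  between K and Y: 10 + 12 − 7 = 15
  between Y and N: 12 + 14 − 3 = 23
  between N and X: 14 + 8 − 13 = 9
  between X and D: 8 + 11 − 3 = 16
Cheapest insertion is between P and K, adding 1.
New total = 54 + 1 = 55.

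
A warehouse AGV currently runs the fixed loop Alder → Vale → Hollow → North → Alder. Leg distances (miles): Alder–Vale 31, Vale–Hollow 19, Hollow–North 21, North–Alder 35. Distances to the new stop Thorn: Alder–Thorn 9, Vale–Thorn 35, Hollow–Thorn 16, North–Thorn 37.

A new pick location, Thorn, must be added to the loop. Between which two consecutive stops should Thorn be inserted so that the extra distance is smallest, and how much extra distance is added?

Adding 11 miles by placing Thorn on the North–Alder leg.

Insertion cost between consecutive stops i–j is d(i,Thorn) + d(Thorn,j) − d(i,j):
  between Alder and Vale: 9 + 35 − 31 = 13
  between Vale and Hollow: 35 + 16 − 19 = 32
  between Hollow and North: 16 + 37 − 21 = 32
  between North and Alder: 37 + 9 − 35 = 11
Cheapest insertion is between North and Alder, adding 11.
New total = 106 + 11 = 117.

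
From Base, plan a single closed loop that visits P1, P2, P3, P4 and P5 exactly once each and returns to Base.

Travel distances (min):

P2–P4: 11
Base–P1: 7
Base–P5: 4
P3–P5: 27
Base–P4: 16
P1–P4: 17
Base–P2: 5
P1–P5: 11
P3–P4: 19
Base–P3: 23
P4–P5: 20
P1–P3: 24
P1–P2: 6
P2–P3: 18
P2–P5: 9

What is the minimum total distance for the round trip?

Base → P1 → P2 → P3 → P4 → P5 → Base: 7+6+18+19+20+4 = 74
Base → P1 → P2 → P3 → P5 → P4 → Base: 7+6+18+27+20+16 = 94
Base → P1 → P2 → P4 → P3 → P5 → Base: 7+6+11+19+27+4 = 74
Base → P1 → P2 → P4 → P5 → P3 → Base: 7+6+11+20+27+23 = 94
Base → P1 → P2 → P5 → P3 → P4 → Base: 7+6+9+27+19+16 = 84
Base → P1 → P2 → P5 → P4 → P3 → Base: 7+6+9+20+19+23 = 84
Base → P1 → P3 → P2 → P4 → P5 → Base: 7+24+18+11+20+4 = 84
Base → P1 → P3 → P2 → P5 → P4 → Base: 7+24+18+9+20+16 = 94
Base → P1 → P3 → P4 → P2 → P5 → Base: 7+24+19+11+9+4 = 74
Base → P1 → P3 → P4 → P5 → P2 → Base: 7+24+19+20+9+5 = 84
Base → P1 → P3 → P5 → P2 → P4 → Base: 7+24+27+9+11+16 = 94
Base → P1 → P3 → P5 → P4 → P2 → Base: 7+24+27+20+11+5 = 94
Base → P1 → P4 → P2 → P3 → P5 → Base: 7+17+11+18+27+4 = 84
Base → P1 → P4 → P2 → P5 → P3 → Base: 7+17+11+9+27+23 = 94
… (46 more)
The minimum is 74.
One optimal route: Base → P1 → P2 → P3 → P4 → P5 → Base (or its reverse).

Minimum total distance: 74 min.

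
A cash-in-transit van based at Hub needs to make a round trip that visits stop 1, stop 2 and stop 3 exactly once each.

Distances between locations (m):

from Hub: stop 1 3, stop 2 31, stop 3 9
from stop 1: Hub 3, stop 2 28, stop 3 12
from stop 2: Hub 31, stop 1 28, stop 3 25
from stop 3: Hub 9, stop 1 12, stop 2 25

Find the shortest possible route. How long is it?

Hub→stop 1→stop 2→stop 3→Hub: 3+28+25+9 = 65
Hub→stop 1→stop 3→stop 2→Hub: 3+12+25+31 = 71
Hub→stop 2→stop 1→stop 3→Hub: 31+28+12+9 = 80
The minimum is 65.
One optimal route: Hub → stop 1 → stop 2 → stop 3 → Hub (or its reverse).

65 m — the shortest possible round trip.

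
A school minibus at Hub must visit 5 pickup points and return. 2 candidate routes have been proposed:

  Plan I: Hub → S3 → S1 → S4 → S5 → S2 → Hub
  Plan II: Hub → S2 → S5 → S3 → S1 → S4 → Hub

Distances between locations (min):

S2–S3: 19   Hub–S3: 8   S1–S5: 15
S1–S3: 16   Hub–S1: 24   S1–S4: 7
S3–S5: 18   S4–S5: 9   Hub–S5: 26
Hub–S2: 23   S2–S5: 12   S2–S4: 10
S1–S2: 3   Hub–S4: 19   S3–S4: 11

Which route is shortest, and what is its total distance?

75 min — Plan I is the shortest.

Plan I: 8 + 16 + 7 + 9 + 12 + 23 = 75
Plan II: 23 + 12 + 18 + 16 + 7 + 19 = 95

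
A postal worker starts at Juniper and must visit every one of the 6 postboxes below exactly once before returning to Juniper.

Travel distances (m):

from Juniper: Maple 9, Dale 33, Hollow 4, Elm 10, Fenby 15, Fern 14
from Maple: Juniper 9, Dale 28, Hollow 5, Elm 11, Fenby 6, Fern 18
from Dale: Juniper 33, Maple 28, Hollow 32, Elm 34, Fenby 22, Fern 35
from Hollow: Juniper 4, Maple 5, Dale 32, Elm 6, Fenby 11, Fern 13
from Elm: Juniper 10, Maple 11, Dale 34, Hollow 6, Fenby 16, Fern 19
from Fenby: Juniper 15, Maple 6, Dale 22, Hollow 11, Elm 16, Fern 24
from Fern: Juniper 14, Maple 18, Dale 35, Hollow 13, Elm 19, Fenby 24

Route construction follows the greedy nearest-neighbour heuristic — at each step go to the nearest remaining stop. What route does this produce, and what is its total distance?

From Juniper: distances to unvisited — Hollow=4, Maple=9, Elm=10, Fern=14, Fenby=15, Dale=33. Nearest is Hollow (4).
From Hollow: distances to unvisited — Maple=5, Elm=6, Fenby=11, Fern=13, Dale=32. Nearest is Maple (5).
From Maple: distances to unvisited — Fenby=6, Elm=11, Fern=18, Dale=28. Nearest is Fenby (6).
From Fenby: distances to unvisited — Elm=16, Dale=22, Fern=24. Nearest is Elm (16).
From Elm: distances to unvisited — Fern=19, Dale=34. Nearest is Fern (19).
From Fern: distances to unvisited — Dale=35. Nearest is Dale (35).
Return Dale→Juniper: 33.
Total = 4 + 5 + 6 + 16 + 19 + 35 + 33 = 118.

Nearest-neighbour total = 118 m; route Juniper → Hollow → Maple → Fenby → Elm → Fern → Dale → Juniper.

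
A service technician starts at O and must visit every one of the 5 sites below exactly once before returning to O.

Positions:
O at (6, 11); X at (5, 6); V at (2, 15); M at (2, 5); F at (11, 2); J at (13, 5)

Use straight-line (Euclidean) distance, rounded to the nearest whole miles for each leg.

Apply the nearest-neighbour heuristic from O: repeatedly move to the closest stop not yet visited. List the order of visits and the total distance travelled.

42 miles along O → X → M → F → J → V → O.

At O the remaining stops are X 5, V 6, M 7, J 9, F 10; go to X.
At X the remaining stops are M 3, F 7, J 8, V 9; go to M.
At M the remaining stops are F 9, V 10, J 11; go to F.
At F the remaining stops are J 4, V 16; go to J.
At J the remaining stops are V 15; go to V.
Return V→O: 6.
Total = 5 + 3 + 9 + 4 + 15 + 6 = 42.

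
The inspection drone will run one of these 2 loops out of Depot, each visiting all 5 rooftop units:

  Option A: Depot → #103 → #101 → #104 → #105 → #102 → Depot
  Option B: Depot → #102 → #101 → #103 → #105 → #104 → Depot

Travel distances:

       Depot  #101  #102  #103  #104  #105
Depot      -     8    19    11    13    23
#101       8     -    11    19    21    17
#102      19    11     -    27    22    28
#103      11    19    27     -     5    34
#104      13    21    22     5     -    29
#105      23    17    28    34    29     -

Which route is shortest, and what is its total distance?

Option A: 11 + 19 + 21 + 29 + 28 + 19 = 127
Option B: 19 + 11 + 19 + 34 + 29 + 13 = 125

125 — Option B is the shortest.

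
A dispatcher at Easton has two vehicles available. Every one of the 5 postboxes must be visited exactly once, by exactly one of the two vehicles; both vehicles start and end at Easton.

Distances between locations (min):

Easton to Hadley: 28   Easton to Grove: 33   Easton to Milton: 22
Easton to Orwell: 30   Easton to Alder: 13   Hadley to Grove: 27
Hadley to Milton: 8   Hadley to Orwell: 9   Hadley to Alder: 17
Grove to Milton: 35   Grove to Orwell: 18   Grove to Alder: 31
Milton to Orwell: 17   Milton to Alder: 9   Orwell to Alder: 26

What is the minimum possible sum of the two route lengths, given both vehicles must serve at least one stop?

Minimum combined distance: 116 min.

Check every non-empty split of the stops between the two vehicles; for each half take its own optimal tour:
  {Hadley} + {Grove, Milton, Orwell, Alder}: 56 + 90 = 146
  {Grove} + {Hadley, Milton, Orwell, Alder}: 66 + 69 = 135
  {Hadley, Grove} + {Milton, Orwell, Alder}: 88 + 69 = 157
  {Milton} + {Hadley, Grove, Orwell, Alder}: 44 + 90 = 134
  {Hadley, Milton} + {Grove, Orwell, Alder}: 58 + 90 = 148
  {Grove, Milton} + {Hadley, Orwell, Alder}: 90 + 69 = 159
  … (15 splits in total)
  {Hadley, Grove, Milton, Orwell} + {Alder}: 90 + 26 = 116  ← best
Best: vehicle 1 Easton → Grove → Orwell → Hadley → Milton → Easton = 90; vehicle 2 Easton → Alder → Easton = 26; combined 116.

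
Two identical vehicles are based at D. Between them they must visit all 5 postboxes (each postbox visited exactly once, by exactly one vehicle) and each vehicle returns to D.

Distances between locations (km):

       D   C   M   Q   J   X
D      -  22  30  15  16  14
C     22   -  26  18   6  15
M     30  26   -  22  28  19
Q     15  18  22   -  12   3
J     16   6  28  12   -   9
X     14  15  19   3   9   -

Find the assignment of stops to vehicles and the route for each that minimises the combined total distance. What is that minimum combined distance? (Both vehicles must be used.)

Check every non-empty split of the stops between the two vehicles; for each half take its own optimal tour:
  {C} + {M, Q, J, X}: 44 + 80 = 124
  {M} + {C, Q, J, X}: 60 + 55 = 115
  {C, M} + {Q, J, X}: 78 + 43 = 121
  {Q} + {C, M, J, X}: 30 + 81 = 111
  {C, Q} + {M, J, X}: 55 + 74 = 129
  {M, Q} + {C, J, X}: 67 + 51 = 118
  … (15 splits in total)
  {C, M, J} + {Q, X}: 78 + 32 = 110  ← best
Best: vehicle 1 D → M → C → J → D = 78; vehicle 2 D → Q → X → D = 32; combined 110.

110 km — the smallest possible combined total.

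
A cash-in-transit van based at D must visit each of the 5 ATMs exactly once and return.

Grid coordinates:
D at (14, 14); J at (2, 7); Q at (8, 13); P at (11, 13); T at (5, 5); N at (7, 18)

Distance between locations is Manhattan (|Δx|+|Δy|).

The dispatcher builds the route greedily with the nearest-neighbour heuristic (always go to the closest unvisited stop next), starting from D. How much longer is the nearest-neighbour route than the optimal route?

Excess over optimum: 2.

D: P=4, Q=7, N=11, T=18, J=19 ⇒ P
P: Q=3, N=9, T=14, J=15 ⇒ Q
Q: N=6, T=11, J=12 ⇒ N
N: T=15, J=16 ⇒ T
T: J=5 ⇒ J
NN route D → P → Q → N → T → J → D costs 52.
Optimal: D → P → Q → J → T → N → D costs 50 (by enumerating all 60 distinct tours).
Excess = 52 − 50 = 2.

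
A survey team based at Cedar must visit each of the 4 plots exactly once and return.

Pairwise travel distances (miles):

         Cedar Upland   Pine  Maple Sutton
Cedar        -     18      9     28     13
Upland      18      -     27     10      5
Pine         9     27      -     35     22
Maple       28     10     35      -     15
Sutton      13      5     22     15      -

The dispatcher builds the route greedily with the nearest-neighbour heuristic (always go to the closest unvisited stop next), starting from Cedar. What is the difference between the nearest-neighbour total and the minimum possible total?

2 miles longer than the optimal tour.

Cedar: Pine=9, Sutton=13, Upland=18, Maple=28 ⇒ Pine
Pine: Sutton=22, Upland=27, Maple=35 ⇒ Sutton
Sutton: Upland=5, Maple=15 ⇒ Upland
Upland: Maple=10 ⇒ Maple
NN route Cedar → Pine → Sutton → Upland → Maple → Cedar costs 74.
Optimal: Cedar → Pine → Maple → Upland → Sutton → Cedar costs 72 (by enumerating all 12 distinct tours).
Excess = 74 − 72 = 2.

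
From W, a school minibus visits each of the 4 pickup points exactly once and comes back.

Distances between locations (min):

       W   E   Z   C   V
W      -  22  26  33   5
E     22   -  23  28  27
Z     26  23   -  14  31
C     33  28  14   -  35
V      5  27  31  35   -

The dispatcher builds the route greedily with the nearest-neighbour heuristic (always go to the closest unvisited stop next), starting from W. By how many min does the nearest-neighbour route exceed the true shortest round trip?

W: V=5, E=22, Z=26, C=33 ⇒ V
V: E=27, Z=31, C=35 ⇒ E
E: Z=23, C=28 ⇒ Z
Z: C=14 ⇒ C
NN route W → V → E → Z → C → W costs 102.
Optimal: W → E → Z → C → V → W costs 99 (by enumerating all 12 distinct tours).
Excess = 102 − 99 = 3.

The nearest-neighbour route is 3 min longer than optimal.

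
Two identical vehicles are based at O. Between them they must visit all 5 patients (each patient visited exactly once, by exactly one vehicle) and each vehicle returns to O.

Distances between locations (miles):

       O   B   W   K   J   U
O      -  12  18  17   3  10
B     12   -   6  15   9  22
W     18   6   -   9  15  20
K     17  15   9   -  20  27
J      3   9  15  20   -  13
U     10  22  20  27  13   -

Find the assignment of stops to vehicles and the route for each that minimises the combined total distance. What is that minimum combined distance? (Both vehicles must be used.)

Minimum combined distance: 64 miles.

Try each way of splitting the stops between the two vehicles (each non-empty) and, for each split, find the best tour for each vehicle:
  {B} + {W, K, J, U}: 24 + 62 = 86
  {W} + {B, K, J, U}: 36 + 64 = 100
  {B, W} + {K, J, U}: 36 + 60 = 96
  {K} + {B, W, J, U}: 34 + 48 = 82
  {B, K} + {W, J, U}: 44 + 48 = 92
  {W, K} + {B, J, U}: 44 + 44 = 88
  … (15 splits in total)
  {B, W, K, J} + {U}: 44 + 20 = 64  ← best
Best: vehicle 1 O → K → W → B → J → O = 44; vehicle 2 O → U → O = 20; combined 64.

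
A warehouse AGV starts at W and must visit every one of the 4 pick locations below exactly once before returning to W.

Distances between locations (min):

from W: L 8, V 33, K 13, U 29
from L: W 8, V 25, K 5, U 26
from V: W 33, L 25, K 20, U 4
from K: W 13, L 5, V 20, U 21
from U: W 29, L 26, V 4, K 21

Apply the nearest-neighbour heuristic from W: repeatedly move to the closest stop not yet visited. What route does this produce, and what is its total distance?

Nearest-neighbour total = 66 min; route W → L → K → V → U → W.

W → [L:8 / K:13 / U:29 / V:33] → L (8)
L → [K:5 / V:25 / U:26] → K (5)
K → [V:20 / U:21] → V (20)
V → [U:4] → U (4)
Return U→W: 29.
Total = 8 + 5 + 20 + 4 + 29 = 66.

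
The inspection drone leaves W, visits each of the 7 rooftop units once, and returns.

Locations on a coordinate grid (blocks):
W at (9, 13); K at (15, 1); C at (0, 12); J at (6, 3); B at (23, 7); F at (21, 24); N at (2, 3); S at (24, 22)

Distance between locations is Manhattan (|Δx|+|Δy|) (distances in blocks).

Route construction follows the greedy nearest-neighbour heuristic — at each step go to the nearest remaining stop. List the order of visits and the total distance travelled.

At W the remaining stops are C 10, J 13, N 17, K 18, B 20, F 23, S 24; go to C.
At C the remaining stops are N 11, J 15, K 26, B 28, F 33, S 34; go to N.
At N the remaining stops are J 4, K 15, B 25, F 40, S 41; go to J.
At J the remaining stops are K 11, B 21, F 36, S 37; go to K.
At K the remaining stops are B 14, F 29, S 30; go to B.
At B the remaining stops are S 16, F 19; go to S.
At S the remaining stops are F 5; go to F.
Return F→W: 23.
Total = 10 + 11 + 4 + 11 + 14 + 16 + 5 + 23 = 94.

Total distance 94 blocks via the nearest-neighbour route W → C → N → J → K → B → S → F → W.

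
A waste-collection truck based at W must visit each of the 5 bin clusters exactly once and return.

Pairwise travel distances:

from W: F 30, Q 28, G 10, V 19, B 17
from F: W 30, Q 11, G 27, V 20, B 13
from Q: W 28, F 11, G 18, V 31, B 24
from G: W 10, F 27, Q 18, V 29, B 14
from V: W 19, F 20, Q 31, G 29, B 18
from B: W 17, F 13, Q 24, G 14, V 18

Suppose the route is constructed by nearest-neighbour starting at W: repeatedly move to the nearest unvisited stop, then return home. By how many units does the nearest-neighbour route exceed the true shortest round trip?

From W: G=10, B=17, V=19, Q=28, F=30 → choose G (10).
From G: B=14, Q=18, F=27, V=29 → choose B (14).
From B: F=13, V=18, Q=24 → choose F (13).
From F: Q=11, V=20 → choose Q (11).
From Q: V=31 → choose V (31).
NN route W → G → B → F → Q → V → W costs 98.
Optimal: W → G → Q → F → B → V → W costs 89 (by enumerating all 60 distinct tours).
Excess = 98 − 89 = 9.

9 longer than the optimal tour.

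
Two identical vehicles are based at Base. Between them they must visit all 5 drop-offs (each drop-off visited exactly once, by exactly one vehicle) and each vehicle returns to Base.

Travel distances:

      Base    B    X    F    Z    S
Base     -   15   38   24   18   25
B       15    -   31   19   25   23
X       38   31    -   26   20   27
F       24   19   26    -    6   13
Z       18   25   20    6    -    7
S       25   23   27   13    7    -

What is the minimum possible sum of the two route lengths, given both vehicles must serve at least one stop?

132 — the smallest possible combined total.

Try each way of splitting the stops between the two vehicles (each non-empty) and, for each split, find the best tour for each vehicle:
  {B} + {X, F, Z, S}: 30 + 102 = 132
  {X} + {B, F, Z, S}: 76 + 72 = 148
  {B, X} + {F, Z, S}: 84 + 62 = 146
  {F} + {B, X, Z, S}: 48 + 98 = 146
  {B, F} + {X, Z, S}: 58 + 90 = 148
  {X, F} + {B, Z, S}: 88 + 63 = 151
  … (15 splits in total)
Best: vehicle 1 Base → B → Base = 30; vehicle 2 Base → X → F → Z → S → Base = 102; combined 132.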